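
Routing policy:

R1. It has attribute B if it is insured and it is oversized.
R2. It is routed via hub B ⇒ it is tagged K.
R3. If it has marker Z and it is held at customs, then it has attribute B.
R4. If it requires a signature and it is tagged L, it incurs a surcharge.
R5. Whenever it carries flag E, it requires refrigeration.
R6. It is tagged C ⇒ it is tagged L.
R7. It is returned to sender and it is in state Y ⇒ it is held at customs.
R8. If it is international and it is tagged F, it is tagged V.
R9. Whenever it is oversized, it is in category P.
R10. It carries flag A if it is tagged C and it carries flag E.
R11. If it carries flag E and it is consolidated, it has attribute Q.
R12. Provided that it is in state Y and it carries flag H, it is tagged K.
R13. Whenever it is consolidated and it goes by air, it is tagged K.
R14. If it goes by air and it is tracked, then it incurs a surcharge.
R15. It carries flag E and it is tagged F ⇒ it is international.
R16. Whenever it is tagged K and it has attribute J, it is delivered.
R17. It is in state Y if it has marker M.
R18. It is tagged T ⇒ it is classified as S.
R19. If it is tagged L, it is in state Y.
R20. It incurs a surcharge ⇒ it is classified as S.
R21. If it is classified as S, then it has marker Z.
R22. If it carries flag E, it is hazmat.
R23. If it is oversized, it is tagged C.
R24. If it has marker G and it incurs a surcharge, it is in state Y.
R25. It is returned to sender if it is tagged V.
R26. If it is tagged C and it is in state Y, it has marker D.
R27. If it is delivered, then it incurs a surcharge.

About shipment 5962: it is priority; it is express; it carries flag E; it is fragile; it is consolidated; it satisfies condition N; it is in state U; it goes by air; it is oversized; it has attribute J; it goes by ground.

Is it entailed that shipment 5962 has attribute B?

No

Forward chaining from the given facts derives: requires refrigeration, is in category P, has attribute Q, is tagged K, is delivered, is hazmat, is tagged C, incurs a surcharge, is tagged L, carries flag A, is in state Y, is classified as S, has marker Z, has marker D.
Rules concluding "it has attribute B": R1 needs "it is insured"; R3 needs "it is held at customs" — none of these are established.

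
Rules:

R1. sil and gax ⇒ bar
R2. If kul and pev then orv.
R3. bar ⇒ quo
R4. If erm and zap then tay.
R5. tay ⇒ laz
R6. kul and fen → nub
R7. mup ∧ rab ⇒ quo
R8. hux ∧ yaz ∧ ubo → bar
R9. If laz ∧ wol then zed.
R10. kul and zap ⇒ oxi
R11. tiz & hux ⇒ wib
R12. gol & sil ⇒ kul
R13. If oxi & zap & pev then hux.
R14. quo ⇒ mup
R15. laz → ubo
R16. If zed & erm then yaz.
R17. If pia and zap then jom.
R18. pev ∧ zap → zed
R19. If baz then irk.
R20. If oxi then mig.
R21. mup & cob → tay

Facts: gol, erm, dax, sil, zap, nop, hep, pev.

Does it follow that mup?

tay  (by R4: erm, zap)
laz  (by R5: tay)
kul  (by R12: gol, sil)
ubo  (by R15: laz)
zed  (by R18: pev, zap)
oxi  (by R10: kul, zap)
hux  (by R13: oxi, zap, pev)
yaz  (by R16: zed, erm)
bar  (by R8: hux, yaz, ubo)
quo  (by R3: bar)
mup  (by R14: quo)

Yes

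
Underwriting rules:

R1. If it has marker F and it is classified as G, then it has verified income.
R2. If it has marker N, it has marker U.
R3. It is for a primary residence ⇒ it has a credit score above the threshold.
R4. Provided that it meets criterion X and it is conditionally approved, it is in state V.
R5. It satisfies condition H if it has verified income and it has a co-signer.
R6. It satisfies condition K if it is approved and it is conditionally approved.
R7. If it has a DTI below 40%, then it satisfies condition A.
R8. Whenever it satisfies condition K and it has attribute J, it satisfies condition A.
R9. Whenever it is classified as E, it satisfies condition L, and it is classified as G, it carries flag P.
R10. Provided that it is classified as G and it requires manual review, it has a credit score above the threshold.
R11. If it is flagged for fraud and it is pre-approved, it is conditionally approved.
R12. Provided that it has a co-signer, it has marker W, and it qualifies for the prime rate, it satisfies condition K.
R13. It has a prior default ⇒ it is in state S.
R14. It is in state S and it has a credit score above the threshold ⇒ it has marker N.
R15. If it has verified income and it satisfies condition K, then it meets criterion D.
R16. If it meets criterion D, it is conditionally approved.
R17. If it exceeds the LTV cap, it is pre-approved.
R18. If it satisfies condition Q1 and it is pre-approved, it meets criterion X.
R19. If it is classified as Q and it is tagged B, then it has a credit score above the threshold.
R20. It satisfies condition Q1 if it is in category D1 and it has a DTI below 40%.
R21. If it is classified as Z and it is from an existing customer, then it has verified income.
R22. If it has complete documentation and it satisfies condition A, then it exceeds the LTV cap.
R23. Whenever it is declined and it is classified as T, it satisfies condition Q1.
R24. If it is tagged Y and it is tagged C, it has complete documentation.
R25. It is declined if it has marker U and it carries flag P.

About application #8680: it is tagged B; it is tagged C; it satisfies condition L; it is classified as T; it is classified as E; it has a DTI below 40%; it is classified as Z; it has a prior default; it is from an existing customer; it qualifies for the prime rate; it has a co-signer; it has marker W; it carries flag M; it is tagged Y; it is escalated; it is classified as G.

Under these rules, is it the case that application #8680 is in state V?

No

Forward chaining from the given facts derives: satisfies condition A, carries flag P, satisfies condition K, is in state S, has verified income, has complete documentation, satisfies condition H, meets criterion D, is conditionally approved, exceeds the LTV cap, is pre-approved.
The only rule concluding "it is in state V" is R4, which needs "it meets criterion X"; that is never established.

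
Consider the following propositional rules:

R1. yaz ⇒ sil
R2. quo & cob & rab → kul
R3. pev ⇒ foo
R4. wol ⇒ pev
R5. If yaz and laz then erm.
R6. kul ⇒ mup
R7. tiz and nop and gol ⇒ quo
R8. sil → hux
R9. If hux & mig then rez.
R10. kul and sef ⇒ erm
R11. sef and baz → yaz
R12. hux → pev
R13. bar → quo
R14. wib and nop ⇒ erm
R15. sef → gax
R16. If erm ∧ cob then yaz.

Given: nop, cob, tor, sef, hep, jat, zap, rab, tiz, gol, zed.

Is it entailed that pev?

quo  (by R7: tiz, nop, gol)
kul  (by R2: quo, cob, rab)
erm  (by R10: kul, sef)
yaz  (by R16: erm, cob)
sil  (by R1: yaz)
hux  (by R8: sil)
pev  (by R12: hux)

Yes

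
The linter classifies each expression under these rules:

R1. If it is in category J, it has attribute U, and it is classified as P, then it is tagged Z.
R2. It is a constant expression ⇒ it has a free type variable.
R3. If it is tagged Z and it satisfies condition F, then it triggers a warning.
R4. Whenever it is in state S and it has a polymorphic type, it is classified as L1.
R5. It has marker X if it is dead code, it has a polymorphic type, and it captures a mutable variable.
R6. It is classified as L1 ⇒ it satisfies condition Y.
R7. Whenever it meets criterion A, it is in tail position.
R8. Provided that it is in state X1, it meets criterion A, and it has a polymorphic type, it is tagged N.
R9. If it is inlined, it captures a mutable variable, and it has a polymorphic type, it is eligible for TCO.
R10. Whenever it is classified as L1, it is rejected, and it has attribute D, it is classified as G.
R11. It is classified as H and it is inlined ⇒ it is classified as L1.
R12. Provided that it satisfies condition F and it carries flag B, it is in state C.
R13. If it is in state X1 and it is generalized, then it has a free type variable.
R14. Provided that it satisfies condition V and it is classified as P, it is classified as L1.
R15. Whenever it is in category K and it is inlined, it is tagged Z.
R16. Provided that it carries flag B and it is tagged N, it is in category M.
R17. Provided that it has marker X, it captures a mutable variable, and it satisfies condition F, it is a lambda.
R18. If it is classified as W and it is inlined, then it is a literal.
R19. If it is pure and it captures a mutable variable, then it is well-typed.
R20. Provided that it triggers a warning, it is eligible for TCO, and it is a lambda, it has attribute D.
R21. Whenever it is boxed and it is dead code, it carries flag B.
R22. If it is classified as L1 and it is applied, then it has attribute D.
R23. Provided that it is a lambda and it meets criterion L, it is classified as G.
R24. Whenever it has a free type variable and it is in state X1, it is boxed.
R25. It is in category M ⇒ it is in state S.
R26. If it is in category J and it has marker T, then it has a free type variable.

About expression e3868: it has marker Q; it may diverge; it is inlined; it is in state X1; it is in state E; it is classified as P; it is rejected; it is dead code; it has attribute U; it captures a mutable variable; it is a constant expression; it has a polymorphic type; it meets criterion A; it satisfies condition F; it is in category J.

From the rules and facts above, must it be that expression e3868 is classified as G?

Yes

By R1 (it is in category J, it has attribute U, it is classified as P): it is tagged Z.
By R2 (it is a constant expression): it has a free type variable.
By R3 (it is tagged Z, it satisfies condition F): it triggers a warning.
By R5 (it is dead code, it has a polymorphic type, it captures a mutable variable): it has marker X.
By R8 (it is in state X1, it meets criterion A, it has a polymorphic type): it is tagged N.
By R9 (it is inlined, it captures a mutable variable, it has a polymorphic type): it is eligible for TCO.
By R17 (it has marker X, it captures a mutable variable, it satisfies condition F): it is a lambda.
By R20 (it triggers a warning, it is eligible for TCO, it is a lambda): it has attribute D.
By R24 (it has a free type variable, it is in state X1): it is boxed.
By R21 (it is boxed, it is dead code): it carries flag B.
By R16 (it carries flag B, it is tagged N): it is in category M.
By R25 (it is in category M): it is in state S.
By R4 (it is in state S, it has a polymorphic type): it is classified as L1.
By R10 (it is classified as L1, it is rejected, it has attribute D): it is classified as G.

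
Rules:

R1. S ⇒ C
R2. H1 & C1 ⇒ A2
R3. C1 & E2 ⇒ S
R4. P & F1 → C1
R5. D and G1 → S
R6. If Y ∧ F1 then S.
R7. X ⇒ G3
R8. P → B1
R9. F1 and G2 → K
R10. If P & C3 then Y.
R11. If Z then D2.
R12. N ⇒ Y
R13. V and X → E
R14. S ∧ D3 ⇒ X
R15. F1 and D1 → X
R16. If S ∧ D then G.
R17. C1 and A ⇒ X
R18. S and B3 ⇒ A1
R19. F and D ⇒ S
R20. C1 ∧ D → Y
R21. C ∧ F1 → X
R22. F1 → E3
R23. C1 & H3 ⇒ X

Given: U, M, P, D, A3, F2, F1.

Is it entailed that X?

Yes

C1  (by R4: P, F1)
Y  (by R20: C1, D)
S  (by R6: Y, F1)
C  (by R1: S)
X  (by R21: C, F1)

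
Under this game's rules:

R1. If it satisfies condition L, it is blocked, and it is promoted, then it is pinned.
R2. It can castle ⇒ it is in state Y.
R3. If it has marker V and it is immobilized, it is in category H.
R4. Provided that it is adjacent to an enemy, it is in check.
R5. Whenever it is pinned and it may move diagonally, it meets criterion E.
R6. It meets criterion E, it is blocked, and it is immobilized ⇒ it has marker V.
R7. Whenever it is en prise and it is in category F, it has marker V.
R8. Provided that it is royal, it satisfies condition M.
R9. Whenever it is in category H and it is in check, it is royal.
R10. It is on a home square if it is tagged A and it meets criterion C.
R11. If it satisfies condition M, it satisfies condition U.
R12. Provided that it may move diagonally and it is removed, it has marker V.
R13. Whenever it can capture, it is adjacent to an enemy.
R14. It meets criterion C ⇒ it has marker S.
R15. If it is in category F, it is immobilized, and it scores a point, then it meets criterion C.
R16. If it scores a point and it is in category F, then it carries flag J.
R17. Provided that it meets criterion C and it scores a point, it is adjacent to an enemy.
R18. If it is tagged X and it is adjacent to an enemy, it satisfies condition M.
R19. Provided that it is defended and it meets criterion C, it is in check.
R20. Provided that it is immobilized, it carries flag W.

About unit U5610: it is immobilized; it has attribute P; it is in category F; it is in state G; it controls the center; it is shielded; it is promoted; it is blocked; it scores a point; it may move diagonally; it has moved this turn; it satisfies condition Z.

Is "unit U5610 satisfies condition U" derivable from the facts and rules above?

Forward chaining from the given facts derives: meets criterion C, carries flag J, is adjacent to an enemy, carries flag W, is in check, has marker S.
The only rule concluding "it satisfies condition U" is R11, which needs "it satisfies condition M"; that is never established.

No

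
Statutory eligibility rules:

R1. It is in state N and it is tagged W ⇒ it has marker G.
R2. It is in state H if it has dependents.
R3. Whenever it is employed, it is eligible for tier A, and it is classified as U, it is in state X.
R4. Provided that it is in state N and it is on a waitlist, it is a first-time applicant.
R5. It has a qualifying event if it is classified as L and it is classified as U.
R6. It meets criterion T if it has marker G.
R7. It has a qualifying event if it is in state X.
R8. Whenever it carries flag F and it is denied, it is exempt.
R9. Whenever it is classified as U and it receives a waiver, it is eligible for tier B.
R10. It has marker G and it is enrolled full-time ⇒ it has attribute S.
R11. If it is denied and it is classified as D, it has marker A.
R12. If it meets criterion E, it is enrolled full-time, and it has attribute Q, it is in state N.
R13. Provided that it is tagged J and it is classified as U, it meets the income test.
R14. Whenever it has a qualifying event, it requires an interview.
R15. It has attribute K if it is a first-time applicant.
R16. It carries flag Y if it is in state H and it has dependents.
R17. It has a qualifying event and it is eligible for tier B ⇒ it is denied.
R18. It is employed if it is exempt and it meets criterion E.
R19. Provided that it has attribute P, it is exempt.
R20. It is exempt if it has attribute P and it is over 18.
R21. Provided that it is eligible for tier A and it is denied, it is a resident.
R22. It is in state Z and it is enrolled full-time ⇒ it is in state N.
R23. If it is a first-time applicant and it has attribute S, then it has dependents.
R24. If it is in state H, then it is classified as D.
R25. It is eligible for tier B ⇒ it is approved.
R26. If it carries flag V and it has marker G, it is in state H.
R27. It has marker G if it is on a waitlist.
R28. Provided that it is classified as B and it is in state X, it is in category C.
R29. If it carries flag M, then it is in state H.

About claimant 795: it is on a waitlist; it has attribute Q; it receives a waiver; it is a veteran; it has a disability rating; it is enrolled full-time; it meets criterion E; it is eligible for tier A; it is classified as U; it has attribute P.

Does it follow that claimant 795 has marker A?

By R9 (it is classified as U, it receives a waiver): it is eligible for tier B.
By R12 (it meets criterion E, it is enrolled full-time, it has attribute Q): it is in state N.
By R19 (it has attribute P): it is exempt.
By R27 (it is on a waitlist): it has marker G.
By R4 (it is in state N, it is on a waitlist): it is a first-time applicant.
By R10 (it has marker G, it is enrolled full-time): it has attribute S.
By R18 (it is exempt, it meets criterion E): it is employed.
By R23 (it is a first-time applicant, it has attribute S): it has dependents.
By R2 (it has dependents): it is in state H.
By R3 (it is employed, it is eligible for tier A, it is classified as U): it is in state X.
By R7 (it is in state X): it has a qualifying event.
By R17 (it has a qualifying event, it is eligible for tier B): it is denied.
By R24 (it is in state H): it is classified as D.
By R11 (it is denied, it is classified as D): it has marker A.

Yes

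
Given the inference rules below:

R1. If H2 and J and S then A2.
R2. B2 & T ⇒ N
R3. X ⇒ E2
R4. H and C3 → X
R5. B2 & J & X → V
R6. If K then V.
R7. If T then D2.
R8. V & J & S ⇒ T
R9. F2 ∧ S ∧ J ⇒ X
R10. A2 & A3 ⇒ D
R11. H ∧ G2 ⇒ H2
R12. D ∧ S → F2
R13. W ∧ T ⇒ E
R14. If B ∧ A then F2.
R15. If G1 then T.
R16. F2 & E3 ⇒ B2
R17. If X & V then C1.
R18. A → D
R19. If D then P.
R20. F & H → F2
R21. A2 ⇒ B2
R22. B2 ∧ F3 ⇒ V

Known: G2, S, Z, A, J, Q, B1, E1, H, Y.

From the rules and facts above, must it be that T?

H2  (by R11: H, G2)
D  (by R18: A)
A2  (by R1: H2, J, S)
F2  (by R12: D, S)
B2  (by R21: A2)
X  (by R9: F2, S, J)
V  (by R5: B2, J, X)
T  (by R8: V, J, S)

Yes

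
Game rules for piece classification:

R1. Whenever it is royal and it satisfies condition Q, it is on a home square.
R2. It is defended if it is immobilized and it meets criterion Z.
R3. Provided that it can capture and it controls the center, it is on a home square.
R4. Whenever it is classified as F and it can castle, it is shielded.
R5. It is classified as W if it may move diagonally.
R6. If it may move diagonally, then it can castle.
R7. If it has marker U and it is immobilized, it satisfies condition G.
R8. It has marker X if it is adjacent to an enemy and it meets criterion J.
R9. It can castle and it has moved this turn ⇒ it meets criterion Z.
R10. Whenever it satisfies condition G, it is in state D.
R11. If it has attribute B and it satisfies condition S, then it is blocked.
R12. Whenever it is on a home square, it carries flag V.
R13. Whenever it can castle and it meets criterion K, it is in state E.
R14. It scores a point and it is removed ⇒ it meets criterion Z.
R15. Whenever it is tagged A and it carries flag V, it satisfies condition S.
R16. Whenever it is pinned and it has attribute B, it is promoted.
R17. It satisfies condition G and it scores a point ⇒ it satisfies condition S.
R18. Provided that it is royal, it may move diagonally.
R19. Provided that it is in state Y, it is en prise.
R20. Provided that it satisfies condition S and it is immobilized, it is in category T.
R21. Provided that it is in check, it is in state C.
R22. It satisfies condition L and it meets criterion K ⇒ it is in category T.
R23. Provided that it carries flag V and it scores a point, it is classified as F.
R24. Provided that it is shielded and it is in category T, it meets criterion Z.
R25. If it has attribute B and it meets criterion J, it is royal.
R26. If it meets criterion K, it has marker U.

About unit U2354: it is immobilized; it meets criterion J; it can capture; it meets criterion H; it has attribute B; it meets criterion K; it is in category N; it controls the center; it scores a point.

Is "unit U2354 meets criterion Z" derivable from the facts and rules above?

Yes

By R3 (it can capture, it controls the center): it is on a home square.
By R12 (it is on a home square): it carries flag V.
By R23 (it carries flag V, it scores a point): it is classified as F.
By R25 (it has attribute B, it meets criterion J): it is royal.
By R26 (it meets criterion K): it has marker U.
By R7 (it has marker U, it is immobilized): it satisfies condition G.
By R17 (it satisfies condition G, it scores a point): it satisfies condition S.
By R18 (it is royal): it may move diagonally.
By R20 (it satisfies condition S, it is immobilized): it is in category T.
By R6 (it may move diagonally): it can castle.
By R4 (it is classified as F, it can castle): it is shielded.
By R24 (it is shielded, it is in category T): it meets criterion Z.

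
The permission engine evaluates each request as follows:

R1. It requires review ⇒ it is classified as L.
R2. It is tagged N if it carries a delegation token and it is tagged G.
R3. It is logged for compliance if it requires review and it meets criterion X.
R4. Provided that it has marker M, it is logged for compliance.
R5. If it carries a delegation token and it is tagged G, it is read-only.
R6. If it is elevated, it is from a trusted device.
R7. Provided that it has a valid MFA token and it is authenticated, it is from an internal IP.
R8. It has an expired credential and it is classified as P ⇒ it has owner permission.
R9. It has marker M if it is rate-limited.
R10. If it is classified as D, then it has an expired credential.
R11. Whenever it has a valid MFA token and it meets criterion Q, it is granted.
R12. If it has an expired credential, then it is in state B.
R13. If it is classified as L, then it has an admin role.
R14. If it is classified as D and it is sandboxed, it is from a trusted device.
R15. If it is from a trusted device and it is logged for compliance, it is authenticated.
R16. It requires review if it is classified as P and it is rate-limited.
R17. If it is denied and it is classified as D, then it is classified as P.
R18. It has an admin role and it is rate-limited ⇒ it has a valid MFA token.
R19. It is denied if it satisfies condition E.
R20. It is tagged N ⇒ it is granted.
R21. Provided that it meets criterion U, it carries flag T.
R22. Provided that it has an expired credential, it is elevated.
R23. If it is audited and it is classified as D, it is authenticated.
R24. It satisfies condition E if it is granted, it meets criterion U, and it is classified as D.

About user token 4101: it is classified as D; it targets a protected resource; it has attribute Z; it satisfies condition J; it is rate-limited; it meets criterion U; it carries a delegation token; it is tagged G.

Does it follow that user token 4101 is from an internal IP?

Yes

By R2 (it carries a delegation token, it is tagged G): it is tagged N.
By R9 (it is rate-limited): it has marker M.
By R10 (it is classified as D): it has an expired credential.
By R20 (it is tagged N): it is granted.
By R22 (it has an expired credential): it is elevated.
By R24 (it is granted, it meets criterion U, it is classified as D): it satisfies condition E.
By R4 (it has marker M): it is logged for compliance.
By R6 (it is elevated): it is from a trusted device.
By R15 (it is from a trusted device, it is logged for compliance): it is authenticated.
By R19 (it satisfies condition E): it is denied.
By R17 (it is denied, it is classified as D): it is classified as P.
By R16 (it is classified as P, it is rate-limited): it requires review.
By R1 (it requires review): it is classified as L.
By R13 (it is classified as L): it has an admin role.
By R18 (it has an admin role, it is rate-limited): it has a valid MFA token.
By R7 (it has a valid MFA token, it is authenticated): it is from an internal IP.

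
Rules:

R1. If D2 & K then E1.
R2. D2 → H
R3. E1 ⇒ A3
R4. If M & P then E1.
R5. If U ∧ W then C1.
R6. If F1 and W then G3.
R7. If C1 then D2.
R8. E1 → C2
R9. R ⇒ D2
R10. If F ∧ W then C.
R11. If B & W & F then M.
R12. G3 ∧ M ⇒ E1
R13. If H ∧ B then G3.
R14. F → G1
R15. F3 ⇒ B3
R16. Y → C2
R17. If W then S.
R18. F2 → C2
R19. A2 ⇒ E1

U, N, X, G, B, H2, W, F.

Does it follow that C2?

C1  (by R5: U, W)
D2  (by R7: C1)
M  (by R11: B, W, F)
H  (by R2: D2)
G3  (by R13: H, B)
E1  (by R12: G3, M)
C2  (by R8: E1)

Yes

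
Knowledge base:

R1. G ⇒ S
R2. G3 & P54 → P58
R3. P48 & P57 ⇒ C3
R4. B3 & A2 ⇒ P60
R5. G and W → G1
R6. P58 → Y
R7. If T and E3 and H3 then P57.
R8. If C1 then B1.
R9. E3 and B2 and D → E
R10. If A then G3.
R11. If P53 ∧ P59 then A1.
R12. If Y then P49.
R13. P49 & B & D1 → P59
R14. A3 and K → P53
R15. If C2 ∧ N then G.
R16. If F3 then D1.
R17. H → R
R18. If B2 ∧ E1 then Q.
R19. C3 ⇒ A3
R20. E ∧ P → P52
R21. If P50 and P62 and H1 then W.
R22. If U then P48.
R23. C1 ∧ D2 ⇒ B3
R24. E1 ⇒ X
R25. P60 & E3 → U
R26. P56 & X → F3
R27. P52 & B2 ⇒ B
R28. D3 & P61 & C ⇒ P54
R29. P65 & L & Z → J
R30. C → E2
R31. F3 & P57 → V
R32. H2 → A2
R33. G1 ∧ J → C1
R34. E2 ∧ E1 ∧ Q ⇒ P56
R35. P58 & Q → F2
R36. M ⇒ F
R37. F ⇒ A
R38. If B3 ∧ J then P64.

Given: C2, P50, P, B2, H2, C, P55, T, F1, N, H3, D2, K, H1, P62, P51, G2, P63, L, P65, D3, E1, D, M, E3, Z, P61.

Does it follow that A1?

P57  (by R7: T, E3, H3)
E  (by R9: E3, B2, D)
G  (by R15: C2, N)
Q  (by R18: B2, E1)
P52  (by R20: E, P)
W  (by R21: P50, P62, H1)
X  (by R24: E1)
B  (by R27: P52, B2)
P54  (by R28: D3, P61, C)
J  (by R29: P65, L, Z)
E2  (by R30: C)
A2  (by R32: H2)
P56  (by R34: E2, E1, Q)
F  (by R36: M)
A  (by R37: F)
G1  (by R5: G, W)
G3  (by R10: A)
F3  (by R26: P56, X)
C1  (by R33: G1, J)
P58  (by R2: G3, P54)
Y  (by R6: P58)
P49  (by R12: Y)
D1  (by R16: F3)
B3  (by R23: C1, D2)
P60  (by R4: B3, A2)
P59  (by R13: P49, B, D1)
U  (by R25: P60, E3)
P48  (by R22: U)
C3  (by R3: P48, P57)
A3  (by R19: C3)
P53  (by R14: A3, K)
A1  (by R11: P53, P59)

Yes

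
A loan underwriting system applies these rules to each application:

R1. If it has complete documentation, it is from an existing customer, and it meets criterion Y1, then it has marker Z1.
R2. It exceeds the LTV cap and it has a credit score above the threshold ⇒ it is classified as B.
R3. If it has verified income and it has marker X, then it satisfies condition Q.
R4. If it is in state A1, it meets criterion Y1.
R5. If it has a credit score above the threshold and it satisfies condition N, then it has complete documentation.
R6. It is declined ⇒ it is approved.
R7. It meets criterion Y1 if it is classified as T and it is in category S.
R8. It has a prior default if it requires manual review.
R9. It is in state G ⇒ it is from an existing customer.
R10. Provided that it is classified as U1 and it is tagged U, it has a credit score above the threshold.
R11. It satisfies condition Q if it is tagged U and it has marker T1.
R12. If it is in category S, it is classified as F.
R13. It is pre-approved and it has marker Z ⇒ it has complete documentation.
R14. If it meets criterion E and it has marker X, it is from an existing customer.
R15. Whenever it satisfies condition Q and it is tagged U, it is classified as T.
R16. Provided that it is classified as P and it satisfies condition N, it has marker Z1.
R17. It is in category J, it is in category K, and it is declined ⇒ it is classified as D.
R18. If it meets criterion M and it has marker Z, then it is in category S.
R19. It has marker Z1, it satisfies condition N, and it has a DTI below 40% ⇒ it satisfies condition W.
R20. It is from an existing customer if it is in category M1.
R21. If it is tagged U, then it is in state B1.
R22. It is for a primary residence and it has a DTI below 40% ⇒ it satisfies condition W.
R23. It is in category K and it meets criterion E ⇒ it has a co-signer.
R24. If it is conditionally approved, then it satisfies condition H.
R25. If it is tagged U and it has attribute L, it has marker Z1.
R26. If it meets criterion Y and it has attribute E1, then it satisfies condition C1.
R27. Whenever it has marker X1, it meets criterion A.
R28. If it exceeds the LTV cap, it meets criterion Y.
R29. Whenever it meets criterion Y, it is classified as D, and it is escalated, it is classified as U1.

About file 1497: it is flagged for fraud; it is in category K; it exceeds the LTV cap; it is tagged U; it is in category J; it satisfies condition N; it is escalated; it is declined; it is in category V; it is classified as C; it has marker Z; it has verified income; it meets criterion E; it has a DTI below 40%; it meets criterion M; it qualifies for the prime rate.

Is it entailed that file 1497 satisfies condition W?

Forward chaining from the given facts derives: is approved, is classified as D, is in category S, is in state B1, has a co-signer, meets criterion Y, is classified as U1, has a credit score above the threshold, is classified as F, is classified as B, has complete documentation.
Rules concluding "it satisfies condition W": R19 needs "it has marker Z1"; R22 needs "it is for a primary residence" — none of these are established.

No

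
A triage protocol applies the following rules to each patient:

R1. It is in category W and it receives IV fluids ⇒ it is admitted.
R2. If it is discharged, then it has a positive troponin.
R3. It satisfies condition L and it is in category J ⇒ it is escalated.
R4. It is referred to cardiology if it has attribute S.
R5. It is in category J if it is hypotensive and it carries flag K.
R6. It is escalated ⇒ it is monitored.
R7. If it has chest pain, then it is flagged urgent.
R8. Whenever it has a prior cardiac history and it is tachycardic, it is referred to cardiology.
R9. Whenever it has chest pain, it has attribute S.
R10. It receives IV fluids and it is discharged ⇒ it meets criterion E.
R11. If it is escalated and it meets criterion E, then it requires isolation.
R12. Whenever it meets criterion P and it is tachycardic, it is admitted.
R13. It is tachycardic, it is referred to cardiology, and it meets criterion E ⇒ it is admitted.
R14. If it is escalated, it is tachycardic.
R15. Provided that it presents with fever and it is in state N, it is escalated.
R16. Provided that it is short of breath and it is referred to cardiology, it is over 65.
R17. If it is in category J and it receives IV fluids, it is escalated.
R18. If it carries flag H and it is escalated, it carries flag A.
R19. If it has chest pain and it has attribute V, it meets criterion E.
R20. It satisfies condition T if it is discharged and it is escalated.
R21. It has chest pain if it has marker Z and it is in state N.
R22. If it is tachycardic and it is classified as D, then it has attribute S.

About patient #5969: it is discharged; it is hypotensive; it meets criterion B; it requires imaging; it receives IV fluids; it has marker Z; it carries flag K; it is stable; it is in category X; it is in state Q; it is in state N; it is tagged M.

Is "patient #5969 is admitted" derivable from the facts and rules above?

Yes

By R5 (it is hypotensive, it carries flag K): it is in category J.
By R10 (it receives IV fluids, it is discharged): it meets criterion E.
By R17 (it is in category J, it receives IV fluids): it is escalated.
By R21 (it has marker Z, it is in state N): it has chest pain.
By R9 (it has chest pain): it has attribute S.
By R14 (it is escalated): it is tachycardic.
By R4 (it has attribute S): it is referred to cardiology.
By R13 (it is tachycardic, it is referred to cardiology, it meets criterion E): it is admitted.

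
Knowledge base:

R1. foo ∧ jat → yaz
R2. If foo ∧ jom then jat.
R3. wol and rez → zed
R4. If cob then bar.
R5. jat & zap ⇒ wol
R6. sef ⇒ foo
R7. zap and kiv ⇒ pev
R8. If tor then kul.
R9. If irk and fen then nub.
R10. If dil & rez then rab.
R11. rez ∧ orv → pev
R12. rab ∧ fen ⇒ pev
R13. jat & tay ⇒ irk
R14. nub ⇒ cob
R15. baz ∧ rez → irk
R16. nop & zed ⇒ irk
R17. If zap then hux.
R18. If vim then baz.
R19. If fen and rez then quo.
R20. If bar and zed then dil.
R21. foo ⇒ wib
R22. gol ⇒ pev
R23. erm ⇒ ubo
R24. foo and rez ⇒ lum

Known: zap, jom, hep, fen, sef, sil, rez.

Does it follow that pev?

No

Forward chaining from the given facts derives: foo, hux, quo, wib, lum, jat, wol, yaz, zed.
Rules concluding pev: R7 needs kiv; R11 needs orv; R12 needs rab; R22 needs gol — none of these are established.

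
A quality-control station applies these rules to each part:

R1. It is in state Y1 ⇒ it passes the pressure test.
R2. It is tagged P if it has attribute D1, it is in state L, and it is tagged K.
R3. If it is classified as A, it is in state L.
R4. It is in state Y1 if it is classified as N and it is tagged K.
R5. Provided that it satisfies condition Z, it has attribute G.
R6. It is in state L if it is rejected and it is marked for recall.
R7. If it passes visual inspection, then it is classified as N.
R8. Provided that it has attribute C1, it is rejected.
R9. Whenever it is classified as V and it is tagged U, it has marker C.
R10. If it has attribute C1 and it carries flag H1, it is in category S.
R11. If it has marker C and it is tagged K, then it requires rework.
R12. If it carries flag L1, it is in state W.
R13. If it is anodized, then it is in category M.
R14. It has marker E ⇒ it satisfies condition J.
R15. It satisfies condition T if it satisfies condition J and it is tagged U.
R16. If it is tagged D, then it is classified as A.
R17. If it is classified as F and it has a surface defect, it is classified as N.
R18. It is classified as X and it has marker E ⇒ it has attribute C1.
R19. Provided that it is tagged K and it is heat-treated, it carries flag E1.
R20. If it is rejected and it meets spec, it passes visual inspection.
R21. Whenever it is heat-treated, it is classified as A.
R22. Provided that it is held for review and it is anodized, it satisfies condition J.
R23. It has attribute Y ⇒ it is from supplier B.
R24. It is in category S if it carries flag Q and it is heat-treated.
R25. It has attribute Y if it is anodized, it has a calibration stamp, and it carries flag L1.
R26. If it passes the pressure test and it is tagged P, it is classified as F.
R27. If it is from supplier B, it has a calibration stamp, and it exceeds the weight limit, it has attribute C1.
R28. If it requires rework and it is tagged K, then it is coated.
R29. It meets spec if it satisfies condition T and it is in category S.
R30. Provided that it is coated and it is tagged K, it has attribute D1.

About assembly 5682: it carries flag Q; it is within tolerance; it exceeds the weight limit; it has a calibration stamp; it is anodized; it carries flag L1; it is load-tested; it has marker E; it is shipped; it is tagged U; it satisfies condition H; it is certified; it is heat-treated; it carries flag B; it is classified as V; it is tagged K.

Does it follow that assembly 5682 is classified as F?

By R9 (it is classified as V, it is tagged U): it has marker C.
By R11 (it has marker C, it is tagged K): it requires rework.
By R14 (it has marker E): it satisfies condition J.
By R15 (it satisfies condition J, it is tagged U): it satisfies condition T.
By R21 (it is heat-treated): it is classified as A.
By R24 (it carries flag Q, it is heat-treated): it is in category S.
By R25 (it is anodized, it has a calibration stamp, it carries flag L1): it has attribute Y.
By R28 (it requires rework, it is tagged K): it is coated.
By R29 (it satisfies condition T, it is in category S): it meets spec.
By R30 (it is coated, it is tagged K): it has attribute D1.
By R3 (it is classified as A): it is in state L.
By R23 (it has attribute Y): it is from supplier B.
By R27 (it is from supplier B, it has a calibration stamp, it exceeds the weight limit): it has attribute C1.
By R2 (it has attribute D1, it is in state L, it is tagged K): it is tagged P.
By R8 (it has attribute C1): it is rejected.
By R20 (it is rejected, it meets spec): it passes visual inspection.
By R7 (it passes visual inspection): it is classified as N.
By R4 (it is classified as N, it is tagged K): it is in state Y1.
By R1 (it is in state Y1): it passes the pressure test.
By R26 (it passes the pressure test, it is tagged P): it is classified as F.

Yes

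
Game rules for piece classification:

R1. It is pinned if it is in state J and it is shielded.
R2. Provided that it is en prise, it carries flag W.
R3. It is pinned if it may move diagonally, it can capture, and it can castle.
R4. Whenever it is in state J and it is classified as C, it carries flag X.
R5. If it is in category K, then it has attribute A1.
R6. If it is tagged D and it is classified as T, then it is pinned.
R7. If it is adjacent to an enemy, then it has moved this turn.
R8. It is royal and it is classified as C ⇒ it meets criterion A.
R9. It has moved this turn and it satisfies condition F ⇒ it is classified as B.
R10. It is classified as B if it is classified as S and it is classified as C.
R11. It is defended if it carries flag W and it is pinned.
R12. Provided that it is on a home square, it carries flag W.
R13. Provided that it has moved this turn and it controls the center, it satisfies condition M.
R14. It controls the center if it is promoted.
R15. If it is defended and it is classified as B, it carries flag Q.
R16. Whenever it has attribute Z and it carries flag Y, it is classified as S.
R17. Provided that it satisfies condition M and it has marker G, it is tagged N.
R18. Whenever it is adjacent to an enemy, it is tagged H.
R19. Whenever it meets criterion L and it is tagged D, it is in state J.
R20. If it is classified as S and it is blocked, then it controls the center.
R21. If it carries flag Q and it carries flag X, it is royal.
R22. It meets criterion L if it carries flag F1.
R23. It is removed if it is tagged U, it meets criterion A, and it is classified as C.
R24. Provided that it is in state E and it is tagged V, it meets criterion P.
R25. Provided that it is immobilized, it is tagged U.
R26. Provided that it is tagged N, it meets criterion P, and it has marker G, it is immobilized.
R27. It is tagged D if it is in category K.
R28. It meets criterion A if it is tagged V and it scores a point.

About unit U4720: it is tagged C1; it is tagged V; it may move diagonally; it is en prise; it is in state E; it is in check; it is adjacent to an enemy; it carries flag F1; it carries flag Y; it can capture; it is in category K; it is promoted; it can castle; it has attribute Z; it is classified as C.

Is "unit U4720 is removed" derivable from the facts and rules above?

No

Forward chaining from the given facts derives: carries flag W, is pinned, has attribute A1, has moved this turn, is defended, controls the center, is classified as S, is tagged H, meets criterion L, meets criterion P, is tagged D, is classified as B, satisfies condition M, carries flag Q, is in state J, carries flag X, is royal, meets criterion A.
The only rule concluding "it is removed" is R23, which needs "it is tagged U"; that is never established.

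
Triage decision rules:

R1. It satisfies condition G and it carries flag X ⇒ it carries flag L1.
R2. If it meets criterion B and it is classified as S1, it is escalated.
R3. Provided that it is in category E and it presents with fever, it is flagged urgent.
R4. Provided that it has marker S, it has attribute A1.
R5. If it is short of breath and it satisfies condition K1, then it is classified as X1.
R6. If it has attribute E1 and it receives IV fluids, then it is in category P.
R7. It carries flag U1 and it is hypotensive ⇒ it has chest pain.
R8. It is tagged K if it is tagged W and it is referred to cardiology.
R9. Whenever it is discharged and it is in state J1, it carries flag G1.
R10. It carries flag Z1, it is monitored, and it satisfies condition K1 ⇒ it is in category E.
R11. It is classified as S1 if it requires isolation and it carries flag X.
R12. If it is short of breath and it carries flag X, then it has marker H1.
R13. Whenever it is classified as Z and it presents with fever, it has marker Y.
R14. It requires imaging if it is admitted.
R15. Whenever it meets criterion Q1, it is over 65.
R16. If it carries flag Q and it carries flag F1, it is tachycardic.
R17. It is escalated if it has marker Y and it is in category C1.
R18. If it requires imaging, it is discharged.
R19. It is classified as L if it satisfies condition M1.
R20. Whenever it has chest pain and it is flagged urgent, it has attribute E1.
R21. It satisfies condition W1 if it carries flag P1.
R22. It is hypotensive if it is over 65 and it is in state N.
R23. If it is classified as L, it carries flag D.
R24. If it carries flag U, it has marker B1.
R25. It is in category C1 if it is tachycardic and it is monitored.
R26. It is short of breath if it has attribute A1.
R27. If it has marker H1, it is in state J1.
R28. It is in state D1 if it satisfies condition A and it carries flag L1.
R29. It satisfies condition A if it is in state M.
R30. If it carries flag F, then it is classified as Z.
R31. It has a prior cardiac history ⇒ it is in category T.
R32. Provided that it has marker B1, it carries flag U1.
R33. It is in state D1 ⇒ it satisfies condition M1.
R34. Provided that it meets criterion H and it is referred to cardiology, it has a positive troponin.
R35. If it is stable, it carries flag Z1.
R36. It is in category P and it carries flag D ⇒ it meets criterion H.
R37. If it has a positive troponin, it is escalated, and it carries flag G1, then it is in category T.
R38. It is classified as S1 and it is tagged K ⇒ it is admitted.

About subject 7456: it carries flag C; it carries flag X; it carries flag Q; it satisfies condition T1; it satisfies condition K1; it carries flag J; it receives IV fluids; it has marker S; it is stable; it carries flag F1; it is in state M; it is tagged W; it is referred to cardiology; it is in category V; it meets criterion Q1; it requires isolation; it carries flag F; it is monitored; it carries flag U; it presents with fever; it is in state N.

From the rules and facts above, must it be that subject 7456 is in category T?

Forward chaining from the given facts derives: has attribute A1, is tagged K, is classified as S1, is over 65, is tachycardic, is hypotensive, has marker B1, is in category C1, is short of breath, satisfies condition A, is classified as Z, carries flag U1, carries flag Z1, is admitted, is classified as X1, has chest pain, is in category E, has marker H1, has marker Y, requires imaging, is escalated, is discharged, is in state J1, is flagged urgent, carries flag G1, has attribute E1, is in category P.
Rules concluding "it is in category T": R31 needs "it has a prior cardiac history"; R37 needs "it has a positive troponin" — none of these are established.

No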